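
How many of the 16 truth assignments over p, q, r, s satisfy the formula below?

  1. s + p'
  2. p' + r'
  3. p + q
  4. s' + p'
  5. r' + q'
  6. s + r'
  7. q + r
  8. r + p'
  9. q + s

2

There are 2^4 = 16 truth assignments over (p, q, r, s).
Split on p. With p = 1, the clauses containing p are satisfied and p' drops from the rest; 0 of the 2^3 = 8 assignments to the other variables satisfy what remains.
With p = 0, by the same count on the reduced clause set, 2 assignments work.
Total: 0 + 2 = 2.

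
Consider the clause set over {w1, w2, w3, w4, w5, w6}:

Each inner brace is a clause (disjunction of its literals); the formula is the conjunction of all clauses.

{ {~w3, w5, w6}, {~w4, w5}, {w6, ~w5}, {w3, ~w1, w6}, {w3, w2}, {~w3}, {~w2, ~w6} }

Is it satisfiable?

Satisfiable

From the singleton clause (~w3), w3 = 0.
From the singleton clause (w2), w2 = 1.
From the singleton clause (~w6), w6 = 0.
From the singleton clause (~w5), w5 = 0.
From the singleton clause (~w4), w4 = 0.
From the singleton clause (~w1), w1 = 0.
All clauses are satisfied.
A satisfying assignment: w1=0,  w2=1,  w3=0,  w4=0,  w5=0,  w6=0.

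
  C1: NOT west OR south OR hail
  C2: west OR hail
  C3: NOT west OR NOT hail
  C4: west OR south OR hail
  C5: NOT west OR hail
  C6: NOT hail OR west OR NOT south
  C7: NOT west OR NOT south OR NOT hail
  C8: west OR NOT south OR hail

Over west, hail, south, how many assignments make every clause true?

There are 2^3 = 8 truth assignments over (west, hail, south).
Check each against the 8 clauses (columns in the order west, hail, south):
  F F F  ✗ fails (west OR hail)
  F F T  ✗ fails (west OR hail)
  F T F  ✓ satisfies all
  F T T  ✗ fails (NOT hail OR west OR NOT south)
  T F F  ✗ fails (NOT west OR south OR hail)
  T F T  ✗ fails (NOT west OR hail)
  T T F  ✗ fails (NOT west OR NOT hail)
  T T T  ✗ fails (NOT west OR NOT hail)
1 of the 8 rows is a model.

1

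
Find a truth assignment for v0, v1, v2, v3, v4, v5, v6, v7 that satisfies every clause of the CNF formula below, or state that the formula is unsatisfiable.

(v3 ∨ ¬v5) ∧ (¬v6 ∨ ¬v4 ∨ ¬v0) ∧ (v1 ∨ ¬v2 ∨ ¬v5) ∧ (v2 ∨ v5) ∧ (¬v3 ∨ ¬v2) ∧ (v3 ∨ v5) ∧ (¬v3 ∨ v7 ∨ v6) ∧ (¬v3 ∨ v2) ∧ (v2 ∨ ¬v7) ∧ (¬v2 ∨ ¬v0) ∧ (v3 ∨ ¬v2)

Case v3 = True:
(¬v2) alone gives v2 = False.
But (v2) is also a unit clause — contradiction.
That branch fails; take v3 = False instead.
(¬v5) alone gives v5 = False.
But (v5) is also a unit clause — contradiction.
Both values of v3 lead to a conflict.

UNSATISFIABLE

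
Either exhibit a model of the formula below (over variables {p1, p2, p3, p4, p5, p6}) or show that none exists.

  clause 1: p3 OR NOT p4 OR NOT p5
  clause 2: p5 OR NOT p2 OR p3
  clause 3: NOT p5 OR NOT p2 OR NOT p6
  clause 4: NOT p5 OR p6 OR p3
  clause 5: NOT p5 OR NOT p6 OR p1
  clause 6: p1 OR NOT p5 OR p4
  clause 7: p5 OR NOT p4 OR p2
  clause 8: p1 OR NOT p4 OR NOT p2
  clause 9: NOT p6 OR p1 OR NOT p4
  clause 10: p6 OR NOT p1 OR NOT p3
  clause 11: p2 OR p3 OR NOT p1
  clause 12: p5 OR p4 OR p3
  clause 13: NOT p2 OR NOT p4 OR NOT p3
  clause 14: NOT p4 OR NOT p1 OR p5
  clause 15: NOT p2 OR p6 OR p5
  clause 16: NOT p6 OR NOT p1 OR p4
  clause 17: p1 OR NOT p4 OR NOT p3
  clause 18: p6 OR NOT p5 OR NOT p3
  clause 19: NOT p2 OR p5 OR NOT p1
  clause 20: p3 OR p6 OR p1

Suppose p3 = true.
Suppose p6 = false.
Unit clause (NOT p1) forces p1 = false.
Unit clause (NOT p4) forces p4 = false.
Unit clause (NOT p5) forces p5 = false.
Unit clause (NOT p2) forces p2 = false.
All clauses are satisfied.

p1=false; p2=false; p3=true; p4=false; p5=false; p6=false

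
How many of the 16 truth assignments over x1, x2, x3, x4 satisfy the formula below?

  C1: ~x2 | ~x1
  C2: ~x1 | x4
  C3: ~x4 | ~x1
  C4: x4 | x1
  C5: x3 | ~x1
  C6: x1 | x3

2

There are 2^4 = 16 truth assignments over (x1, x2, x3, x4).
Check each against the 6 clauses (columns in the order x1, x2, x3, x4):
  F F F F  ✗ fails (x4 | x1)
  F F F T  ✗ fails (x1 | x3)
  F F T F  ✗ fails (x4 | x1)
  F F T T  ✓ satisfies all
  F T F F  ✗ fails (x4 | x1)
  F T F T  ✗ fails (x1 | x3)
  F T T F  ✗ fails (x4 | x1)
  F T T T  ✓ satisfies all
  T F F F  ✗ fails (~x1 | x4)
  T F F T  ✗ fails (~x4 | ~x1)
  T F T F  ✗ fails (~x1 | x4)
  T F T T  ✗ fails (~x4 | ~x1)
  T T F F  ✗ fails (~x2 | ~x1)
  T T F T  ✗ fails (~x2 | ~x1)
  T T T F  ✗ fails (~x2 | ~x1)
  T T T T  ✗ fails (~x2 | ~x1)
2 of the 16 rows are models.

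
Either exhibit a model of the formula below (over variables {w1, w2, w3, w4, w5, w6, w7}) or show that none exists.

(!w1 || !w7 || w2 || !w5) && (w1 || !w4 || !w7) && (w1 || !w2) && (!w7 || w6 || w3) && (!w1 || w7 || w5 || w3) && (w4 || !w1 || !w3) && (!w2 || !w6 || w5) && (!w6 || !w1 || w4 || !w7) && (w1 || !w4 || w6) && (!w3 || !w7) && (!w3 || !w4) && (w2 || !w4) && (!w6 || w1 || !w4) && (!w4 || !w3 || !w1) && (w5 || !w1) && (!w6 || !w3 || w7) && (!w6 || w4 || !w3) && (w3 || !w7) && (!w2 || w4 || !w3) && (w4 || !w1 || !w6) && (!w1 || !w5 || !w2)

Try w1 = false.
Unit clause (!w2) forces w2 = false.
Unit clause (!w4) forces w4 = false.
Try w3 = false.
Unit clause (!w7) forces w7 = false.
Every clause is now satisfied; w5, w6 are unconstrained.

w1 ↦ false; w2 ↦ false; w3 ↦ false; w4 ↦ false; w5 ↦ false; w6 ↦ true; w7 ↦ false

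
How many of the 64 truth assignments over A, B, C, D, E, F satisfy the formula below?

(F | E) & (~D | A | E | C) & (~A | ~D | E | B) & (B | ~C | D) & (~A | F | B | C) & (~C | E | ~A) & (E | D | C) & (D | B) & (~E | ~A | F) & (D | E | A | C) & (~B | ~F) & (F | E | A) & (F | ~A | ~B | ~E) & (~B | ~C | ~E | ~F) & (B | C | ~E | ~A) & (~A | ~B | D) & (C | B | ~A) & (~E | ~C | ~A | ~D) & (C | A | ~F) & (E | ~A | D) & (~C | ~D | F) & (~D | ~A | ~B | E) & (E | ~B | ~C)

There are 2^6 = 64 truth assignments over (A, B, C, D, E, F).
Split on D. With D = 1, the clauses containing D are satisfied and ~D drops from the rest; 4 of the 2^5 = 32 assignments to the other variables satisfy what remains.
With D = 0, by the same count on the reduced clause set, 2 assignments work.
(One model: A=F, B=F, C=F, D=T, E=T, F=F.)
Total: 4 + 2 = 6.

6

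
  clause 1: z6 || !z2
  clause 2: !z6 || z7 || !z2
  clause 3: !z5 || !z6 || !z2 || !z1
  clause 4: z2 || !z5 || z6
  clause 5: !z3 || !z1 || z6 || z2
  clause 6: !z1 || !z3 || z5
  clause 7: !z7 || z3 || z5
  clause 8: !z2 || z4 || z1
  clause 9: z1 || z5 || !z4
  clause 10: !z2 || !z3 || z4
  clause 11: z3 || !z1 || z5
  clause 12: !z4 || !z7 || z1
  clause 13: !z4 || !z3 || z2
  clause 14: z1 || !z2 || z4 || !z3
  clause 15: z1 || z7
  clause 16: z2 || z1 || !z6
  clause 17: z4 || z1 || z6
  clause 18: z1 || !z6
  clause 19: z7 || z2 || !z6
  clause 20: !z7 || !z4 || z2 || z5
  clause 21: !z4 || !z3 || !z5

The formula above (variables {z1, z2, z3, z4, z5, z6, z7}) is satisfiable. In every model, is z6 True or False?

True

Suppose z6 = false.
From the singleton clause (!z2), z2 = false.
From the singleton clause (!z5), z5 = false.
Try z3 = false.
From the singleton clause (!z7), z7 = false.
From the singleton clause (!z1), z1 = false.
But (z1) is also a unit clause — contradiction.
Backtrack on z3: now try z3 = true.
From the singleton clause (!z1), z1 = false.
From the singleton clause (!z4), z4 = false.
But (z4) is also a unit clause — contradiction.
Either choice for z3 ends in contradiction.
So every satisfying assignment has z6 = True.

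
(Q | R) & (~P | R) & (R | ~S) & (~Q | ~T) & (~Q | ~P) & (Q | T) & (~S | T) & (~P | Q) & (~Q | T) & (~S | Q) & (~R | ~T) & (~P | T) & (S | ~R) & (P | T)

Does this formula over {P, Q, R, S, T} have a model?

No, unsatisfiable

Suppose Q = 1.
(~T) alone gives T = 0.
Now (T) is unsatisfied and unit — conflict.
Undo Q and try Q = 0.
(R) alone gives R = 1.
(T) alone gives T = 1.
Now (~T) is unsatisfied and unit — conflict.
Either choice for Q ends in contradiction.
No assignment satisfies every clause.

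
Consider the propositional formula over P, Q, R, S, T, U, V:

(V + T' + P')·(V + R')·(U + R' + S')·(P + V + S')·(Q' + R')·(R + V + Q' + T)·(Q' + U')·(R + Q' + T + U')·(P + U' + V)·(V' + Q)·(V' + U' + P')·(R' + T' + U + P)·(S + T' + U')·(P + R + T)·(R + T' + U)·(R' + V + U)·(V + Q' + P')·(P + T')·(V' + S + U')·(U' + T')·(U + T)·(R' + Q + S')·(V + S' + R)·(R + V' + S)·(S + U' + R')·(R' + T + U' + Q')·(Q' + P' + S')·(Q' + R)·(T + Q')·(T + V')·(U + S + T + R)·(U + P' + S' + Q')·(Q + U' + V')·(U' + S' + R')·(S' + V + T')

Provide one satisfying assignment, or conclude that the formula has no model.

P ↦ 1,  Q ↦ 0,  R ↦ 0,  S ↦ 0,  T ↦ 0,  U ↦ 1,  V ↦ 0

Branch on V: set V = 0.
From the singleton clause (R'), R = 0.
From the singleton clause (S'), S = 0.
From the singleton clause (Q'), Q = 0.
Branch on T: set T = 0.
From the singleton clause (P), P = 1.
From the singleton clause (U), U = 1.
This assignment satisfies each clause.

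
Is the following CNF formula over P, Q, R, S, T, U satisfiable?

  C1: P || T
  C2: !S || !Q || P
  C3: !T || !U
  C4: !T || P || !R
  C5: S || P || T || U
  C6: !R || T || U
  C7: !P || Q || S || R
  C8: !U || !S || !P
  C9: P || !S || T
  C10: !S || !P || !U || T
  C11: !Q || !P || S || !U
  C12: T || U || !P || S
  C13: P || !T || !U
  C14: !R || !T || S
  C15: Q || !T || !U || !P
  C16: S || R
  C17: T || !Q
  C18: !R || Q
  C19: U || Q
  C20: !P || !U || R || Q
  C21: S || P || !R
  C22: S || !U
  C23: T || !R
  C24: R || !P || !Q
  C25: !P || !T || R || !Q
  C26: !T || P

Yes, satisfiable

Suppose P = true.
Suppose T = true.
From the singleton clause (!U), U = false.
From the singleton clause (Q), Q = true.
From the singleton clause (R), R = true.
From the singleton clause (S), S = true.
All clauses are satisfied.
A satisfying assignment: P: true,  Q: true,  R: true,  S: true,  T: true,  U: false.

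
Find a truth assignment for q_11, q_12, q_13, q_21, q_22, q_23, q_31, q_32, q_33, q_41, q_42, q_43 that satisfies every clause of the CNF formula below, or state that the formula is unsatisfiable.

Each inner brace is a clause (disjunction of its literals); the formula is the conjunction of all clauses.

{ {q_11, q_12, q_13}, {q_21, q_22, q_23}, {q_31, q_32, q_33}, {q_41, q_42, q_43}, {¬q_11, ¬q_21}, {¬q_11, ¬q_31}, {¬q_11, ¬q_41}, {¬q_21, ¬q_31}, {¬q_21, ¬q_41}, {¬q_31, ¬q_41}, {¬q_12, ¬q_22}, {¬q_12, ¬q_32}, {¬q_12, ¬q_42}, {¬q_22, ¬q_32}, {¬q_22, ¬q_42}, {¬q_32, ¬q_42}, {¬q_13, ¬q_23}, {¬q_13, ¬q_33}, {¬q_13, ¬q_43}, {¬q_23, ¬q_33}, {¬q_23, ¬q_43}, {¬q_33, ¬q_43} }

Branch on q_11: set q_11 = False.
Branch on q_12: set q_12 = True.
From the singleton clause (¬q_22), q_22 = False.
From the singleton clause (¬q_32), q_32 = False.
From the singleton clause (¬q_42), q_42 = False.
Branch on q_21: set q_21 = True.
From the singleton clause (¬q_31), q_31 = False.
From the singleton clause (q_33), q_33 = True.
From the singleton clause (¬q_41), q_41 = False.
From the singleton clause (q_43), q_43 = True.
Now (¬q_43) is unsatisfied and unit — conflict.
So q_21 must be the other value — set q_21 = False.
From the singleton clause (q_23), q_23 = True.
From the singleton clause (¬q_13), q_13 = False.
From the singleton clause (¬q_33), q_33 = False.
From the singleton clause (q_31), q_31 = True.
From the singleton clause (¬q_41), q_41 = False.
From the singleton clause (q_43), q_43 = True.
Now (¬q_43) is unsatisfied and unit — conflict.
Both values of q_21 lead to a conflict.
So q_12 must be the other value — set q_12 = False.
From the singleton clause (q_13), q_13 = True.
From the singleton clause (¬q_23), q_23 = False.
From the singleton clause (¬q_33), q_33 = False.
From the singleton clause (¬q_43), q_43 = False.
Branch on q_21: set q_21 = True.
From the singleton clause (¬q_31), q_31 = False.
From the singleton clause (q_32), q_32 = True.
From the singleton clause (¬q_41), q_41 = False.
From the singleton clause (q_42), q_42 = True.
Now (¬q_42) is unsatisfied and unit — conflict.
So q_21 must be the other value — set q_21 = False.
From the singleton clause (q_22), q_22 = True.
From the singleton clause (¬q_32), q_32 = False.
From the singleton clause (q_31), q_31 = True.
From the singleton clause (¬q_41), q_41 = False.
From the singleton clause (q_42), q_42 = True.
Now (¬q_42) is unsatisfied and unit — conflict.
Both values of q_21 lead to a conflict.
Both values of q_12 lead to a conflict.
So q_11 must be the other value — set q_11 = True.
From the singleton clause (¬q_21), q_21 = False.
From the singleton clause (¬q_31), q_31 = False.
From the singleton clause (¬q_41), q_41 = False.
Branch on q_22: set q_22 = True.
From the singleton clause (¬q_12), q_12 = False.
From the singleton clause (¬q_32), q_32 = False.
From the singleton clause (q_33), q_33 = True.
From the singleton clause (¬q_42), q_42 = False.
From the singleton clause (q_43), q_43 = True.
Now (¬q_43) is unsatisfied and unit — conflict.
So q_22 must be the other value — set q_22 = False.
From the singleton clause (q_23), q_23 = True.
From the singleton clause (¬q_13), q_13 = False.
From the singleton clause (¬q_33), q_33 = False.
From the singleton clause (q_32), q_32 = True.
From the singleton clause (¬q_12), q_12 = False.
From the singleton clause (¬q_42), q_42 = False.
From the singleton clause (q_43), q_43 = True.
Now (¬q_43) is unsatisfied and unit — conflict.
Both values of q_22 lead to a conflict.
Both values of q_11 lead to a conflict.

UNSATISFIABLE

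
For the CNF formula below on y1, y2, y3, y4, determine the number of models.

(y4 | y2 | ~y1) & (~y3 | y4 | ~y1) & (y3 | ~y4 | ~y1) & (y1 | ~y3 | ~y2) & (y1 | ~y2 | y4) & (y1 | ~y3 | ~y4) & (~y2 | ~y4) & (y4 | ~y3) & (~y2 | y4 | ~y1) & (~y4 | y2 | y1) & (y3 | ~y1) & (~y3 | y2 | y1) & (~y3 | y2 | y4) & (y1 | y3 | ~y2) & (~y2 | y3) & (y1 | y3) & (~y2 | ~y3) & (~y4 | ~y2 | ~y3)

1

There are 2^4 = 16 truth assignments over (y1, y2, y3, y4).
Check each against the 18 clauses (columns in the order y1, y2, y3, y4):
  F F F F  ✗ fails (y1 | y3)
  F F F T  ✗ fails (~y4 | y2 | y1)
  F F T F  ✗ fails (y4 | ~y3)
  F F T T  ✗ fails (y1 | ~y3 | ~y4)
  F T F F  ✗ fails (y1 | ~y2 | y4)
  F T F T  ✗ fails (~y2 | ~y4)
  F T T F  ✗ fails (y1 | ~y3 | ~y2)
  F T T T  ✗ fails (y1 | ~y3 | ~y2)
  T F F F  ✗ fails (y4 | y2 | ~y1)
  T F F T  ✗ fails (y3 | ~y4 | ~y1)
  T F T F  ✗ fails (y4 | y2 | ~y1)
  T F T T  ✓ satisfies all
  T T F F  ✗ fails (~y2 | y4 | ~y1)
  T T F T  ✗ fails (y3 | ~y4 | ~y1)
  T T T F  ✗ fails (~y3 | y4 | ~y1)
  T T T T  ✗ fails (~y2 | ~y4)
1 of the 16 rows is a model.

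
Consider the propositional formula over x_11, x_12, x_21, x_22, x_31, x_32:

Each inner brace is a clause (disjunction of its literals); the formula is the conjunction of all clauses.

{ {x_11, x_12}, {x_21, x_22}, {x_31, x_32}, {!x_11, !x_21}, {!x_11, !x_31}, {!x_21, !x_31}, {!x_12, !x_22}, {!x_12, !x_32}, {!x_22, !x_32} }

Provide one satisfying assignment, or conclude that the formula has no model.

Branch on x_11: set x_11 = true.
Unit clause (!x_21) forces x_21 = false.
Unit clause (x_22) forces x_22 = true.
Unit clause (!x_31) forces x_31 = false.
Unit clause (x_32) forces x_32 = true.
But (!x_32) is also a unit clause — contradiction.
Undo x_11 and try x_11 = false.
Unit clause (x_12) forces x_12 = true.
Unit clause (!x_22) forces x_22 = false.
Unit clause (x_21) forces x_21 = true.
Unit clause (!x_31) forces x_31 = false.
Unit clause (x_32) forces x_32 = true.
But (!x_32) is also a unit clause — contradiction.
Both values of x_11 lead to a conflict.

UNSATISFIABLE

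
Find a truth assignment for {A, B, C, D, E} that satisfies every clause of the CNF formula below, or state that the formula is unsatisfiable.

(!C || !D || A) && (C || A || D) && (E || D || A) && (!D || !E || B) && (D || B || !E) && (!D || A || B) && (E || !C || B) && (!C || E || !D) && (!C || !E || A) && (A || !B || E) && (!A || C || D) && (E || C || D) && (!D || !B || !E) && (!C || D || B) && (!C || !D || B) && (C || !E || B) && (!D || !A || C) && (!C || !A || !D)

A: true; B: true; C: true; D: false; E: false

Case C = true:
Case D = false:
The clause (B) is unit, so B = true.
Case E = false:
The clause (A) is unit, so A = true.
This assignment satisfies each clause.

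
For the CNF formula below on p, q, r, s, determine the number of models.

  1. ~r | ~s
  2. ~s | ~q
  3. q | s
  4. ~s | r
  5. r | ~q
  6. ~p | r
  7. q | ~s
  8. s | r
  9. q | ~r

2

There are 2^4 = 16 truth assignments over (p, q, r, s).
Check each against the 9 clauses (columns in the order p, q, r, s):
  F F F F  ✗ fails (q | s)
  F F F T  ✗ fails (~s | r)
  F F T F  ✗ fails (q | s)
  F F T T  ✗ fails (~r | ~s)
  F T F F  ✗ fails (r | ~q)
  F T F T  ✗ fails (~s | ~q)
  F T T F  ✓ satisfies all
  F T T T  ✗ fails (~r | ~s)
  T F F F  ✗ fails (q | s)
  T F F T  ✗ fails (~s | r)
  T F T F  ✗ fails (q | s)
  T F T T  ✗ fails (~r | ~s)
  T T F F  ✗ fails (r | ~q)
  T T F T  ✗ fails (~s | ~q)
  T T T F  ✓ satisfies all
  T T T T  ✗ fails (~r | ~s)
2 of the 16 rows are models.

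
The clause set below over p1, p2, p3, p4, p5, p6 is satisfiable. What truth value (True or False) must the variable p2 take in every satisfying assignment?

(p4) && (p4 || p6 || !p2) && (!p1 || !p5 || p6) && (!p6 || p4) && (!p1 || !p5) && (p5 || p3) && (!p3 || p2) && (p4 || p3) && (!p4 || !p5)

Suppose p2 = false.
Unit clause (p4) forces p4 = true.
Unit clause (!p3) forces p3 = false.
Unit clause (p5) forces p5 = true.
Now (!p5) is unsatisfied and unit — conflict.
So every satisfying assignment has p2 = True.

True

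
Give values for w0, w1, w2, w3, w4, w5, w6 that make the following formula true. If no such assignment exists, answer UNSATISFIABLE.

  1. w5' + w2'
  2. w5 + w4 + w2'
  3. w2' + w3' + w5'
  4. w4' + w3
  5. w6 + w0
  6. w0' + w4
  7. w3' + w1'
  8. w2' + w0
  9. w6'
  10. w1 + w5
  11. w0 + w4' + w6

w0=1, w1=0, w2=0, w3=1, w4=1, w5=1, w6=0

Unit clause (w6') forces w6 = 0.
Unit clause (w0) forces w0 = 1.
Unit clause (w4) forces w4 = 1.
Unit clause (w3) forces w3 = 1.
Unit clause (w1') forces w1 = 0.
Unit clause (w5) forces w5 = 1.
Unit clause (w2') forces w2 = 0.
This assignment satisfies each clause.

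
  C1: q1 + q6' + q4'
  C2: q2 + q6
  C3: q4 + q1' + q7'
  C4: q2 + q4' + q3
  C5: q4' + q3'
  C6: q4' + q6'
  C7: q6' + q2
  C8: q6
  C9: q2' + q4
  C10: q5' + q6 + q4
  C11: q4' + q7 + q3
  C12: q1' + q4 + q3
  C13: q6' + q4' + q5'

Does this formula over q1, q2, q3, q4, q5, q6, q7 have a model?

No, unsatisfiable

(q6) alone gives q6 = 1.
(q4') alone gives q4 = 0.
(q2) alone gives q2 = 1.
Now (q2') is unsatisfied and unit — conflict.
No assignment satisfies every clause.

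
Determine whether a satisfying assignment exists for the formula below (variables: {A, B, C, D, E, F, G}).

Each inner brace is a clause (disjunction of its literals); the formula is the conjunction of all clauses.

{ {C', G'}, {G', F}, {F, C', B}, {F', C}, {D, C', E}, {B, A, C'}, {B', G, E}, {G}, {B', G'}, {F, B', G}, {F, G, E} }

Unsatisfiable

The clause (G) is unit, so G = 1.
The clause (C') is unit, so C = 0.
The clause (F) is unit, so F = 1.
But (F') is also a unit clause — contradiction.
No assignment satisfies every clause.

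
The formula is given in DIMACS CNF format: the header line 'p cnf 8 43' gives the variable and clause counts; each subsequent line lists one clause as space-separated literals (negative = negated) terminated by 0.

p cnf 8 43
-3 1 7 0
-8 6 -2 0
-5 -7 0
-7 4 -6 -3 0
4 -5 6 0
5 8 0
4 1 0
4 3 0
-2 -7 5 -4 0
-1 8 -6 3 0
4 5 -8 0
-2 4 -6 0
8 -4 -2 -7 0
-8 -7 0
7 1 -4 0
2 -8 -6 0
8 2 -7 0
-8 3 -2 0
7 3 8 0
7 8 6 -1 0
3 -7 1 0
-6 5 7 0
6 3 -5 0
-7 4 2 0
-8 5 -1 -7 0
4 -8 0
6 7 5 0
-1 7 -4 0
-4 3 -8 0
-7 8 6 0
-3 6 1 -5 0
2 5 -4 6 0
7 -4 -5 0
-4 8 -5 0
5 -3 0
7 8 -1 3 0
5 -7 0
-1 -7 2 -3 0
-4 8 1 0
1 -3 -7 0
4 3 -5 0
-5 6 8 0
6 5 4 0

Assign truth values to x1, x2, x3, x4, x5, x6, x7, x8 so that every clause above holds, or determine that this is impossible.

x1 ↦ True; x2 ↦ False; x3 ↦ True; x4 ↦ False; x5 ↦ True; x6 ↦ True; x7 ↦ False; x8 ↦ False

Try x5 = True.
The clause (¬x7) is unit, so x7 = False.
The clause (¬x4) is unit, so x4 = False.
The clause (x6) is unit, so x6 = True.
The clause (x1) is unit, so x1 = True.
The clause (x3) is unit, so x3 = True.
The clause (¬x2) is unit, so x2 = False.
The clause (¬x8) is unit, so x8 = False.
All clauses are satisfied.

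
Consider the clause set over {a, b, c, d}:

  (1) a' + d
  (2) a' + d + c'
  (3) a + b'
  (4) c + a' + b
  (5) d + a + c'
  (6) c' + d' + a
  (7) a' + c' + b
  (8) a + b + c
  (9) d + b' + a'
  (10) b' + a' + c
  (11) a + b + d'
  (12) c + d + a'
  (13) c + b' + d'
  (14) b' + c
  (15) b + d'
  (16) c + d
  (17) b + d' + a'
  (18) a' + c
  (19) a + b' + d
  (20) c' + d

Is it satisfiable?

Satisfiable

Case a = 1:
(d) alone gives d = 1.
(b) alone gives b = 1.
(c) alone gives c = 1.
This assignment satisfies each clause.
A satisfying assignment: a ↦ 1, b ↦ 1, c ↦ 1, d ↦ 1.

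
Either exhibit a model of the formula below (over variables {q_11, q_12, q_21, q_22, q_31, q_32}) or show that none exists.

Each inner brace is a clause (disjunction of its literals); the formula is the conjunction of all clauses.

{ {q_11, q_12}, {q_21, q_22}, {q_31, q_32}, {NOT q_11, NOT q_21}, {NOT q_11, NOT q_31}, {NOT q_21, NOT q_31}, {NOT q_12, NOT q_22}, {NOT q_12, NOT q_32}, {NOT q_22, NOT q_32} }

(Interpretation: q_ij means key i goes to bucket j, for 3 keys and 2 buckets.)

Suppose q_11 = true.
From the singleton clause (NOT q_21), q_21 = false.
From the singleton clause (q_22), q_22 = true.
From the singleton clause (NOT q_31), q_31 = false.
From the singleton clause (q_32), q_32 = true.
But (NOT q_32) is also a unit clause — contradiction.
That branch fails; take q_11 = false instead.
From the singleton clause (q_12), q_12 = true.
From the singleton clause (NOT q_22), q_22 = false.
From the singleton clause (q_21), q_21 = true.
From the singleton clause (NOT q_31), q_31 = false.
From the singleton clause (q_32), q_32 = true.
But (NOT q_32) is also a unit clause — contradiction.
Neither q_11 = true nor q_11 = false works.

UNSATISFIABLE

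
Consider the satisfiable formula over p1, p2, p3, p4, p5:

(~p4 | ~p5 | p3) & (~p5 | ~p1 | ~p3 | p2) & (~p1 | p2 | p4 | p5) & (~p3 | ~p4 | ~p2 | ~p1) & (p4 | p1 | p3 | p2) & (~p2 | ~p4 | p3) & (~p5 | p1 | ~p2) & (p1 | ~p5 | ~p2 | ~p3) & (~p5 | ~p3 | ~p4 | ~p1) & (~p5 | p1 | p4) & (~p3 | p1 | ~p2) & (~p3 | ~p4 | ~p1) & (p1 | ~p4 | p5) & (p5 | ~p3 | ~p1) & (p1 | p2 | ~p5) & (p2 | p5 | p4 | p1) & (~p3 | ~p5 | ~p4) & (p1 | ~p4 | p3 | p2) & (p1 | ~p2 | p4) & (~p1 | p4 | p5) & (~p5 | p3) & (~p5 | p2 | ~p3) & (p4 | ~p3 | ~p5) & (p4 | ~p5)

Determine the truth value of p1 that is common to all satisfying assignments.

True

Suppose p1 = 0.
Branch on p5: set p5 = 0.
From the singleton clause (~p4), p4 = 0.
From the singleton clause (p2), p2 = 1.
But (~p2) is also a unit clause — contradiction.
So p5 must be the other value — set p5 = 1.
From the singleton clause (~p2), p2 = 0.
But (p2) is also a unit clause — contradiction.
Both values of p5 lead to a conflict.
So every satisfying assignment has p1 = True.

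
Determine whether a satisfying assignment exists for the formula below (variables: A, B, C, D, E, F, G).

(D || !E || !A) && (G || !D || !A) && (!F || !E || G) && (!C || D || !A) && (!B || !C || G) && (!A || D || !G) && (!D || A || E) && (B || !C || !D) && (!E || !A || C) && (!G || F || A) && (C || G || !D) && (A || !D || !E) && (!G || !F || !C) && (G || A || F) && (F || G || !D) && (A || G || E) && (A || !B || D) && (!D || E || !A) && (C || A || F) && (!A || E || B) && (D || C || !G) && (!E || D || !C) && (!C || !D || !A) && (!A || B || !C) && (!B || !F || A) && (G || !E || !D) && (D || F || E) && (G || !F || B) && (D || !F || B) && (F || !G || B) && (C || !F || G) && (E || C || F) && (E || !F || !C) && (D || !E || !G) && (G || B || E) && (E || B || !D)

Branch on D: set D = true.
Branch on G: set G = true.
Branch on A: set A = true.
The clause (E) is unit, so E = true.
The clause (C) is unit, so C = true.
Now (!C) is unsatisfied and unit — conflict.
That branch fails; take A = false instead.
The clause (E) is unit, so E = true.
Now (!E) is unsatisfied and unit — conflict.
Both values of A lead to a conflict.
That branch fails; take G = false instead.
The clause (!A) is unit, so A = false.
The clause (E) is unit, so E = true.
Now (!E) is unsatisfied and unit — conflict.
Both values of G lead to a conflict.
That branch fails; take D = false instead.
Branch on E: set E = false.
The clause (F) is unit, so F = true.
The clause (B) is unit, so B = true.
The clause (A) is unit, so A = true.
The clause (!C) is unit, so C = false.
The clause (!G) is unit, so G = false.
Now (G) is unsatisfied and unit — conflict.
That branch fails; take E = true instead.
The clause (!A) is unit, so A = false.
The clause (!B) is unit, so B = false.
The clause (!C) is unit, so C = false.
The clause (F) is unit, so F = true.
Now (!F) is unsatisfied and unit — conflict.
Both values of E lead to a conflict.
Both values of D lead to a conflict.
No assignment satisfies every clause.

Unsatisfiable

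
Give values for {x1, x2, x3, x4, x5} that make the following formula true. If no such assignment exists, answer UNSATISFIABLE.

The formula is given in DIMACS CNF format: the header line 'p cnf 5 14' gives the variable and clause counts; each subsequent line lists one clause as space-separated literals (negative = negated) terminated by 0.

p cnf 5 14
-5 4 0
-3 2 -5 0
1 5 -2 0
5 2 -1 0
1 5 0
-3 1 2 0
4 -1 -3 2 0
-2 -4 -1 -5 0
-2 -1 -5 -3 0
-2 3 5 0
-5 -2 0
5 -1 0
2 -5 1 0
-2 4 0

Suppose x5 = True.
From the singleton clause (x4), x4 = True.
From the singleton clause (¬x2), x2 = False.
From the singleton clause (¬x3), x3 = False.
From the singleton clause (x1), x1 = True.
Every clause now holds.

x1=True,  x2=False,  x3=False,  x4=True,  x5=True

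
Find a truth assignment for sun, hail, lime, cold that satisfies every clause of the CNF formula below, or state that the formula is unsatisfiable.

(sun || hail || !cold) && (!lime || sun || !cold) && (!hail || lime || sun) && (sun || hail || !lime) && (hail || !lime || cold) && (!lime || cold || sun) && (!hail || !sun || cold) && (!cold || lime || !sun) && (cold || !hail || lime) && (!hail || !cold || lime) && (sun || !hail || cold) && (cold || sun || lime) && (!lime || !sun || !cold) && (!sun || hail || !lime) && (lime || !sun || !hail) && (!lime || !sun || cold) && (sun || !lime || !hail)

Suppose sun = true.
Suppose hail = false.
The clause (!lime) is unit, so lime = false.
The clause (!cold) is unit, so cold = false.
This assignment satisfies each clause.

sun=true,  hail=false,  lime=false,  cold=false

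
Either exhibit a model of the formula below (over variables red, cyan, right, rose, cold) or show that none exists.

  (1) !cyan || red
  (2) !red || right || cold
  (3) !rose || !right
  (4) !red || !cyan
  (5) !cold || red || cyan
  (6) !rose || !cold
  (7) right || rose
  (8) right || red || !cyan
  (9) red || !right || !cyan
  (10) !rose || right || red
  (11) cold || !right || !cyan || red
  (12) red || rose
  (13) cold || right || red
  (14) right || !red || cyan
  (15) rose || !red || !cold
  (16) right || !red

Case cyan = false:
Case rose = false:
Unit clause (right) forces right = true.
Unit clause (red) forces red = true.
Unit clause (!cold) forces cold = false.
All clauses are satisfied.

red: true; cyan: false; right: true; rose: false; cold: false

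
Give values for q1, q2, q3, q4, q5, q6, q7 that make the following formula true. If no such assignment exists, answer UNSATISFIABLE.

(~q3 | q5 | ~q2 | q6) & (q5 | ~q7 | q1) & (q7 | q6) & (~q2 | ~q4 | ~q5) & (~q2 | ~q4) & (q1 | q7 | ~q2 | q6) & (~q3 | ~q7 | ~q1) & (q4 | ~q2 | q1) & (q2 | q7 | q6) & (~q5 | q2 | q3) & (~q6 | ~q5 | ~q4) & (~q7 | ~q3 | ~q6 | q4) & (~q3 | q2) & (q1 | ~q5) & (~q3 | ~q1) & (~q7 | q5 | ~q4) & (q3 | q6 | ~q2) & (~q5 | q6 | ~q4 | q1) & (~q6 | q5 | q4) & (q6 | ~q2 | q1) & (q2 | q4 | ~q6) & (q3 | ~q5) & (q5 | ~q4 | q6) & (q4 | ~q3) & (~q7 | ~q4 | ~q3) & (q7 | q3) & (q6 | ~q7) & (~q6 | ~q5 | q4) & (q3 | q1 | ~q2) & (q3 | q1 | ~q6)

Suppose q7 = 1.
Unit clause (q6) forces q6 = 1.
Suppose q5 = 1.
Unit clause (~q4) forces q4 = 0.
But (q4) is also a unit clause — contradiction.
Undo q5 and try q5 = 0.
Unit clause (q1) forces q1 = 1.
Unit clause (~q3) forces q3 = 0.
Unit clause (~q4) forces q4 = 0.
But (q4) is also a unit clause — contradiction.
Both values of q5 lead to a conflict.
Undo q7 and try q7 = 0.
Unit clause (q6) forces q6 = 1.
Unit clause (q3) forces q3 = 1.
Unit clause (q2) forces q2 = 1.
Unit clause (~q4) forces q4 = 0.
But (q4) is also a unit clause — contradiction.
Both values of q7 lead to a conflict.

UNSATISFIABLE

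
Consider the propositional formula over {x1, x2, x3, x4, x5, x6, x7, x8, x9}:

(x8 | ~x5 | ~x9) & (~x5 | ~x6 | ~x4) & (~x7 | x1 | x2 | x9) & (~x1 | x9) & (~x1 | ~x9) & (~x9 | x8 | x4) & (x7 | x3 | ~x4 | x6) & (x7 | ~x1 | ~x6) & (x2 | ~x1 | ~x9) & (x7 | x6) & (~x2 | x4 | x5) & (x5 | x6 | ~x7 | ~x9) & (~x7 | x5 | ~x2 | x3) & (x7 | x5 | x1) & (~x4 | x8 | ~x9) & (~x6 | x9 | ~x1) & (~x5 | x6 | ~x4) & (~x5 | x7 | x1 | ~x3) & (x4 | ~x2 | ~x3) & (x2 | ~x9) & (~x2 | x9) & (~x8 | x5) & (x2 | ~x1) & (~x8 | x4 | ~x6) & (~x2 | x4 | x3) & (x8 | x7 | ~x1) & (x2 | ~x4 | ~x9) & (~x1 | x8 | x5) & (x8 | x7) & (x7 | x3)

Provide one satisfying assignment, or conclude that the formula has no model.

Try x1 = 0.
Try x7 = 1.
Try x2 = 1.
From the singleton clause (x9), x9 = 1.
Try x8 = 1.
From the singleton clause (x5), x5 = 1.
Try x6 = 0.
From the singleton clause (~x4), x4 = 0.
From the singleton clause (~x3), x3 = 0.
That conflicts with the unit clause (x3).
That branch fails; take x6 = 1 instead.
From the singleton clause (~x4), x4 = 0.
That conflicts with the unit clause (x4).
Either choice for x6 ends in contradiction.
That branch fails; take x8 = 0 instead.
From the singleton clause (~x5), x5 = 0.
From the singleton clause (x4), x4 = 1.
That conflicts with the unit clause (~x4).
Either choice for x8 ends in contradiction.
That branch fails; take x2 = 0 instead.
From the singleton clause (x9), x9 = 1.
That conflicts with the unit clause (~x9).
Either choice for x2 ends in contradiction.
That branch fails; take x7 = 0 instead.
From the singleton clause (x6), x6 = 1.
From the singleton clause (x5), x5 = 1.
From the singleton clause (~x4), x4 = 0.
From the singleton clause (~x3), x3 = 0.
That conflicts with the unit clause (x3).
Either choice for x7 ends in contradiction.
That branch fails; take x1 = 1 instead.
From the singleton clause (x9), x9 = 1.
That conflicts with the unit clause (~x9).
Either choice for x1 ends in contradiction.

UNSATISFIABLE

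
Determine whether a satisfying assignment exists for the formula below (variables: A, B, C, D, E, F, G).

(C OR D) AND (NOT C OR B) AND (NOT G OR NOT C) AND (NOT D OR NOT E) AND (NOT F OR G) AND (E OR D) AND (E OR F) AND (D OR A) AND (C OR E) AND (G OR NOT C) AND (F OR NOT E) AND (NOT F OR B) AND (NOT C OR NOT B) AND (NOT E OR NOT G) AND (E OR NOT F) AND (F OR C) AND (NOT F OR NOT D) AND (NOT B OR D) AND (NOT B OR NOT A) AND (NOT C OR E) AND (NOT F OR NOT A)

No, unsatisfiable

Branch on C: set C = true.
From the singleton clause (B), B = true.
But (NOT B) is also a unit clause — contradiction.
So C must be the other value — set C = false.
From the singleton clause (D), D = true.
From the singleton clause (NOT E), E = false.
But (E) is also a unit clause — contradiction.
Both values of C lead to a conflict.
No assignment satisfies every clause.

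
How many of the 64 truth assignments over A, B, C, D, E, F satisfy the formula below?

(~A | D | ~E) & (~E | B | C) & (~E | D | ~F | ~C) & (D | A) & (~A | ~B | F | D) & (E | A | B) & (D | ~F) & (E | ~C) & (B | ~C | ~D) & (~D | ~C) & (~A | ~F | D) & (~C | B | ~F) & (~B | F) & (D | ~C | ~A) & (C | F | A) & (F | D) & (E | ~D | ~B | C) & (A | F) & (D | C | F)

There are 2^6 = 64 truth assignments over (A, B, C, D, E, F).
Split on A. With A = 1, the clauses containing A are satisfied and ~A drops from the rest; 3 of the 2^5 = 32 assignments to the other variables satisfy what remains.
With A = 0, by the same count on the reduced clause set, 1 assignment works.
(One model: A=F, B=T, C=F, D=T, E=T, F=T.)
Total: 3 + 1 = 4.

4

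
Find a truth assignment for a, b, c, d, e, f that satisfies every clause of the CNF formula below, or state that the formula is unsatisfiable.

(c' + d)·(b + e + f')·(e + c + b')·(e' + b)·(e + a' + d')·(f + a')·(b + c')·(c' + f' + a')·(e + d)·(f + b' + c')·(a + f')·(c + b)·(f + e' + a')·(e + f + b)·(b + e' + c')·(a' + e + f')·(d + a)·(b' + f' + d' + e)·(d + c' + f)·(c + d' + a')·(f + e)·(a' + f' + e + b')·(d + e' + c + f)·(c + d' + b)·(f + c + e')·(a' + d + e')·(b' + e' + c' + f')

Case c = 0:
The clause (b) is unit, so b = 1.
The clause (e) is unit, so e = 1.
The clause (f) is unit, so f = 1.
The clause (a) is unit, so a = 1.
The clause (d') is unit, so d = 0.
Now (d) is unsatisfied and unit — conflict.
So c must be the other value — set c = 1.
The clause (d) is unit, so d = 1.
The clause (b) is unit, so b = 1.
The clause (f) is unit, so f = 1.
The clause (a') is unit, so a = 0.
Now (a) is unsatisfied and unit — conflict.
Neither c = 1 nor c = 0 works.

UNSATISFIABLE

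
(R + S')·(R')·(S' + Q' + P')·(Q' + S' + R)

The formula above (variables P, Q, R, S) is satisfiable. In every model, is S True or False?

False

Suppose S = 1.
(R) alone gives R = 1.
But (R') is also a unit clause — contradiction.
So every satisfying assignment has S = False.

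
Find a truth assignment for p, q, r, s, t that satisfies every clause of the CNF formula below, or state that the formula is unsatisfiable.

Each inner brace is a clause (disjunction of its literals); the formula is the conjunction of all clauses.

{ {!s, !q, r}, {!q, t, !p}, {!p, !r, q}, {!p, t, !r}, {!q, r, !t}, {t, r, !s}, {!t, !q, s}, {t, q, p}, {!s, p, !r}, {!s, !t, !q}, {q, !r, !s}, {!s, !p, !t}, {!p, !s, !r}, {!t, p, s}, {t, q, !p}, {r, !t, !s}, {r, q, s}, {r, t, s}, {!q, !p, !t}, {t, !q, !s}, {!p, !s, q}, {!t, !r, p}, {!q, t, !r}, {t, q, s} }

UNSATISFIABLE

Branch on s: set s = false.
Branch on t: set t = false.
The clause (r) is unit, so r = true.
The clause (!p) is unit, so p = false.
The clause (q) is unit, so q = true.
But (!q) is also a unit clause — contradiction.
Backtrack on t: now try t = true.
The clause (!q) is unit, so q = false.
The clause (p) is unit, so p = true.
The clause (!r) is unit, so r = false.
But (r) is also a unit clause — contradiction.
Neither t = true nor t = false works.
Backtrack on s: now try s = true.
Branch on q: set q = false.
The clause (!r) is unit, so r = false.
The clause (t) is unit, so t = true.
But (!t) is also a unit clause — contradiction.
Backtrack on q: now try q = true.
The clause (r) is unit, so r = true.
The clause (p) is unit, so p = true.
But (!p) is also a unit clause — contradiction.
Neither q = true nor q = false works.
Neither s = true nor s = false works.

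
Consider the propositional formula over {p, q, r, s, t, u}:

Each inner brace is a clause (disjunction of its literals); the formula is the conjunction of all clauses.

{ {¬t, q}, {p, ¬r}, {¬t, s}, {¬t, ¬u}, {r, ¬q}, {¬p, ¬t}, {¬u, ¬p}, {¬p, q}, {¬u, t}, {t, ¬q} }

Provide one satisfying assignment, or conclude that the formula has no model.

p=False, q=False, r=False, s=True, t=False, u=False

Suppose t = False.
(¬u) alone gives u = False.
(¬q) alone gives q = False.
(¬p) alone gives p = False.
(¬r) alone gives r = False.
No clause remains; s is free.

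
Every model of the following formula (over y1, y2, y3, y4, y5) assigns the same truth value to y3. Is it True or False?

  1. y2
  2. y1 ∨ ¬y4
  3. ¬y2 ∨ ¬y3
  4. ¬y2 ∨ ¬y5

False

Suppose y3 = True.
The clause (y2) is unit, so y2 = True.
Now (¬y2) is unsatisfied and unit — conflict.
So every satisfying assignment has y3 = False.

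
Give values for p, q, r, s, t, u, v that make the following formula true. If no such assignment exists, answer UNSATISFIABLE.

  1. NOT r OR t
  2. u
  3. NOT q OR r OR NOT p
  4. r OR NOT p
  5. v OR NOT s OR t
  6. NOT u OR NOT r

p ↦ false; q ↦ false; r ↦ false; s ↦ false; t ↦ false; u ↦ true; v ↦ true

The clause (u) is unit, so u = true.
The clause (NOT r) is unit, so r = false.
The clause (NOT p) is unit, so p = false.
Try v = true.
All clauses hold; q, s, t can take either value.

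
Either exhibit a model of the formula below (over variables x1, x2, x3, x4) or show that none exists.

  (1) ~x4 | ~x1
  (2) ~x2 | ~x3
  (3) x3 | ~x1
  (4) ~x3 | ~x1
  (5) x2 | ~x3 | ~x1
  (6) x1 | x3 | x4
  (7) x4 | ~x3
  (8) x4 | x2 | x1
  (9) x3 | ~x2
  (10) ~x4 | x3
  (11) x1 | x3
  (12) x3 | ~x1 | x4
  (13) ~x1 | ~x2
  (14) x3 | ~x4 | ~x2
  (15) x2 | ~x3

UNSATISFIABLE

Case x4 = 0:
The clause (~x3) is unit, so x3 = 0.
The clause (~x1) is unit, so x1 = 0.
Now (x1) is unsatisfied and unit — conflict.
Backtrack on x4: now try x4 = 1.
The clause (~x1) is unit, so x1 = 0.
The clause (x3) is unit, so x3 = 1.
The clause (~x2) is unit, so x2 = 0.
Now (x2) is unsatisfied and unit — conflict.
Either choice for x4 ends in contradiction.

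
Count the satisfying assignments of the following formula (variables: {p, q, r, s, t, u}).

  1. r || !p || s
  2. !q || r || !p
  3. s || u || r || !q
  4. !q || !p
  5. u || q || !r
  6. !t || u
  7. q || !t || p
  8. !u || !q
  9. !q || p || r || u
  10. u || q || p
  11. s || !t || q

12

There are 2^6 = 64 truth assignments over (p, q, r, s, t, u).
Split on u. With u = true, the clauses containing u are satisfied and !u drops from the rest; 9 of the 2^5 = 32 assignments to the other variables satisfy what remains.
With u = false, by the same count on the reduced clause set, 3 assignments work.
Total: 9 + 3 = 12.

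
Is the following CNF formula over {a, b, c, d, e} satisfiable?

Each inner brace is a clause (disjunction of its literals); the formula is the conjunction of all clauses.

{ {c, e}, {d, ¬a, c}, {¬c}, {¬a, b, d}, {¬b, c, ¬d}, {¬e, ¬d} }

(¬c) alone gives c = False.
(e) alone gives e = True.
(¬d) alone gives d = False.
(¬a) alone gives a = False.
No clause remains; b is free.
A satisfying assignment: a: False, b: False, c: False, d: False, e: True.

Yes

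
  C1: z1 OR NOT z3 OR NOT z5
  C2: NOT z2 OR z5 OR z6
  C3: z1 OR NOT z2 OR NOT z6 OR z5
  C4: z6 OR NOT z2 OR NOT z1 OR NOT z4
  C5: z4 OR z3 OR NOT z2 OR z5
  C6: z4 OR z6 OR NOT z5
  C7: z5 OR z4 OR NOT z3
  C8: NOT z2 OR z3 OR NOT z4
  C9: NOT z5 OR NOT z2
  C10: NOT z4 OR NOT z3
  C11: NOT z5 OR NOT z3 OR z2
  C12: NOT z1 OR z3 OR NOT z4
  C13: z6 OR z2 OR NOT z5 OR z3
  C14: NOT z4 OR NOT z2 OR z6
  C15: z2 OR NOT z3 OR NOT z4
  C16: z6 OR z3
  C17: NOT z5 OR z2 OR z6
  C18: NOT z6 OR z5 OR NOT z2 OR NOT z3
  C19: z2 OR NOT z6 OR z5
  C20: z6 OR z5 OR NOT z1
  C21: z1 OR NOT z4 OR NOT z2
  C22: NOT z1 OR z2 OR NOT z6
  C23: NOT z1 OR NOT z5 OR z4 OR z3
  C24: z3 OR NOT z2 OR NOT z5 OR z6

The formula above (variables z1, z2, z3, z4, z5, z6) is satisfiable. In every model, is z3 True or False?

False

Suppose z3 = true.
Unit clause (NOT z4) forces z4 = false.
Unit clause (z5) forces z5 = true.
Unit clause (z1) forces z1 = true.
Unit clause (z6) forces z6 = true.
Unit clause (NOT z2) forces z2 = false.
That conflicts with the unit clause (z2).
So every satisfying assignment has z3 = False.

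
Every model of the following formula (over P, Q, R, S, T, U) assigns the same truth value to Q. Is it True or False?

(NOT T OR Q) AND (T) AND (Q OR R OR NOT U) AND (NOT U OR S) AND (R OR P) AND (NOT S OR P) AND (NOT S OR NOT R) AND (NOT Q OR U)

Suppose Q = false.
(NOT T) alone gives T = false.
Now (T) is unsatisfied and unit — conflict.
So every satisfying assignment has Q = True.

True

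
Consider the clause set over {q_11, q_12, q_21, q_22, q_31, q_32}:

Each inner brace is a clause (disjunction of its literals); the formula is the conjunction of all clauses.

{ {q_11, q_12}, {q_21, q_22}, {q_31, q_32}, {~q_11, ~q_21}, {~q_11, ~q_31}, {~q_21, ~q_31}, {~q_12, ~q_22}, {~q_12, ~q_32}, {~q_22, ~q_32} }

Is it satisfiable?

No, unsatisfiable

Case q_11 = 1:
The clause (~q_21) is unit, so q_21 = 0.
The clause (q_22) is unit, so q_22 = 1.
The clause (~q_31) is unit, so q_31 = 0.
The clause (q_32) is unit, so q_32 = 1.
That conflicts with the unit clause (~q_32).
Undo q_11 and try q_11 = 0.
The clause (q_12) is unit, so q_12 = 1.
The clause (~q_22) is unit, so q_22 = 0.
The clause (q_21) is unit, so q_21 = 1.
The clause (~q_31) is unit, so q_31 = 0.
The clause (q_32) is unit, so q_32 = 1.
That conflicts with the unit clause (~q_32).
Either choice for q_11 ends in contradiction.
No assignment satisfies every clause.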